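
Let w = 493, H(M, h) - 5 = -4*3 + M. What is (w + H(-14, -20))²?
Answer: 222784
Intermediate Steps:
H(M, h) = -7 + M (H(M, h) = 5 + (-4*3 + M) = 5 + (-12 + M) = -7 + M)
(w + H(-14, -20))² = (493 + (-7 - 14))² = (493 - 21)² = 472² = 222784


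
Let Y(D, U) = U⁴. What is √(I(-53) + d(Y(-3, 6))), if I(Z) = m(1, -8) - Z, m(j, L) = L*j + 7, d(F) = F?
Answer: 2*√337 ≈ 36.715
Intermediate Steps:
m(j, L) = 7 + L*j
I(Z) = -1 - Z (I(Z) = (7 - 8*1) - Z = (7 - 8) - Z = -1 - Z)
√(I(-53) + d(Y(-3, 6))) = √((-1 - 1*(-53)) + 6⁴) = √((-1 + 53) + 1296) = √(52 + 1296) = √1348 = 2*√337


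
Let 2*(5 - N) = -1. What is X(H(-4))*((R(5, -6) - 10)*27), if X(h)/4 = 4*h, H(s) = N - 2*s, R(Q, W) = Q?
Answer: -29160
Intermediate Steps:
N = 11/2 (N = 5 - ½*(-1) = 5 + ½ = 11/2 ≈ 5.5000)
H(s) = 11/2 - 2*s
X(h) = 16*h (X(h) = 4*(4*h) = 16*h)
X(H(-4))*((R(5, -6) - 10)*27) = (16*(11/2 - 2*(-4)))*((5 - 10)*27) = (16*(11/2 + 8))*(-5*27) = (16*(27/2))*(-135) = 216*(-135) = -29160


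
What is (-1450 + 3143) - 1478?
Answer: 215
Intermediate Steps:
(-1450 + 3143) - 1478 = 1693 - 1478 = 215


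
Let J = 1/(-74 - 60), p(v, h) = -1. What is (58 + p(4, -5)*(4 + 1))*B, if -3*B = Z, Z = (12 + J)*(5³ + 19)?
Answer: -2044104/67 ≈ -30509.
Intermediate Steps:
J = -1/134 (J = 1/(-134) = -1/134 ≈ -0.0074627)
Z = 115704/67 (Z = (12 - 1/134)*(5³ + 19) = 1607*(125 + 19)/134 = (1607/134)*144 = 115704/67 ≈ 1726.9)
B = -38568/67 (B = -⅓*115704/67 = -38568/67 ≈ -575.64)
(58 + p(4, -5)*(4 + 1))*B = (58 - (4 + 1))*(-38568/67) = (58 - 1*5)*(-38568/67) = (58 - 5)*(-38568/67) = 53*(-38568/67) = -2044104/67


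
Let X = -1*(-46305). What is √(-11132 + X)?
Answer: √35173 ≈ 187.54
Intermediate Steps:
X = 46305
√(-11132 + X) = √(-11132 + 46305) = √35173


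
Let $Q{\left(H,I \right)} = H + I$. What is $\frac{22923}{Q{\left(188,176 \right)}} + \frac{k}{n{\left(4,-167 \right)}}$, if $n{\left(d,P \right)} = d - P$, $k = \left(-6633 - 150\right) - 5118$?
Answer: $- \frac{137377}{20748} \approx -6.6212$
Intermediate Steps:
$k = -11901$ ($k = -6783 - 5118 = -11901$)
$\frac{22923}{Q{\left(188,176 \right)}} + \frac{k}{n{\left(4,-167 \right)}} = \frac{22923}{188 + 176} - \frac{11901}{4 - -167} = \frac{22923}{364} - \frac{11901}{4 + 167} = 22923 \cdot \frac{1}{364} - \frac{11901}{171} = \frac{22923}{364} - \frac{3967}{57} = - \frac{137377}{20748}$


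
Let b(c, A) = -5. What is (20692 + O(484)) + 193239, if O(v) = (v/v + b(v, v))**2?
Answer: 213947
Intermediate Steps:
O(v) = 16 (O(v) = (v/v - 5)**2 = (1 - 5)**2 = (-4)**2 = 16)
(20692 + O(484)) + 193239 = (20692 + 16) + 193239 = 20708 + 193239 = 213947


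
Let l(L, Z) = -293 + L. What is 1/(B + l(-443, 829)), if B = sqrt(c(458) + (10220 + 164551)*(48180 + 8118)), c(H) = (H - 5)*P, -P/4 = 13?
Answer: 368/4919346253 + 7*sqrt(200800698)/9838692506 ≈ 1.0157e-5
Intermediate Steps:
P = -52 (P = -4*13 = -52)
c(H) = 260 - 52*H (c(H) = (H - 5)*(-52) = (-5 + H)*(-52) = 260 - 52*H)
B = 7*sqrt(200800698) (B = sqrt((260 - 52*458) + (10220 + 164551)*(48180 + 8118)) = sqrt((260 - 23816) + 174771*56298) = sqrt(-23556 + 9839257758) = sqrt(9839234202) = 7*sqrt(200800698) ≈ 99193.)
1/(B + l(-443, 829)) = 1/(7*sqrt(200800698) + (-293 - 443)) = 1/(7*sqrt(200800698) - 736) = 1/(-736 + 7*sqrt(200800698))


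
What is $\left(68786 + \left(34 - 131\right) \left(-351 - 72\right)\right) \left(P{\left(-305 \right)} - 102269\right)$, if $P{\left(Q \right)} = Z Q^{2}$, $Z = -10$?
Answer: $-113388139023$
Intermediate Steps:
$P{\left(Q \right)} = - 10 Q^{2}$
$\left(68786 + \left(34 - 131\right) \left(-351 - 72\right)\right) \left(P{\left(-305 \right)} - 102269\right) = \left(68786 + \left(34 - 131\right) \left(-351 - 72\right)\right) \left(- 10 \left(-305\right)^{2} - 102269\right) = \left(68786 - -41031\right) \left(\left(-10\right) 93025 - 102269\right) = \left(68786 + 41031\right) \left(-930250 - 102269\right) = 109817 \left(-1032519\right) = -113388139023$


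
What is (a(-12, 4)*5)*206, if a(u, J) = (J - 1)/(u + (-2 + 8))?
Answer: -515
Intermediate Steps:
a(u, J) = (-1 + J)/(6 + u) (a(u, J) = (-1 + J)/(u + 6) = (-1 + J)/(6 + u))
(a(-12, 4)*5)*206 = (((-1 + 4)/(6 - 12))*5)*206 = ((3/(-6))*5)*206 = (-⅙*3*5)*206 = -½*5*206 = -5/2*206 = -515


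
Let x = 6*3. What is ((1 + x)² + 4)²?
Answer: 133225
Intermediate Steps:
x = 18
((1 + x)² + 4)² = ((1 + 18)² + 4)² = (19² + 4)² = (361 + 4)² = 365² = 133225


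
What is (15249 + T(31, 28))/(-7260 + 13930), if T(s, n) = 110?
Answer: 15359/6670 ≈ 2.3027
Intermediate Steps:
(15249 + T(31, 28))/(-7260 + 13930) = (15249 + 110)/(-7260 + 13930) = 15359/6670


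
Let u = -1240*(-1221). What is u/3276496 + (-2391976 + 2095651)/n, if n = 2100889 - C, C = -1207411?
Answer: 10094977137/27099079292 ≈ 0.37252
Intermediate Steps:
n = 3308300 (n = 2100889 - 1*(-1207411) = 2100889 + 1207411 = 3308300)
u = 1514040
u/3276496 + (-2391976 + 2095651)/n = 1514040/3276496 + (-2391976 + 2095651)/3308300 = 1514040*(1/3276496) - 296325*1/3308300 = 189255/409562 - 11853/132332 = 10094977137/27099079292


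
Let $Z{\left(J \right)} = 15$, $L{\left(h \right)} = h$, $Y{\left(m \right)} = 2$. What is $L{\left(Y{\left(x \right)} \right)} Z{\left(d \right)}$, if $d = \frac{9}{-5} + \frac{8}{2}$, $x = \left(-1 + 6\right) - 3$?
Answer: $30$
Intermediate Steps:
$x = 2$ ($x = 5 - 3 = 2$)
$d = \frac{11}{5}$ ($d = 9 \left(- \frac{1}{5}\right) + 8 \cdot \frac{1}{2} = - \frac{9}{5} + 4 = \frac{11}{5} \approx 2.2$)
$L{\left(Y{\left(x \right)} \right)} Z{\left(d \right)} = 2 \cdot 15 = 30$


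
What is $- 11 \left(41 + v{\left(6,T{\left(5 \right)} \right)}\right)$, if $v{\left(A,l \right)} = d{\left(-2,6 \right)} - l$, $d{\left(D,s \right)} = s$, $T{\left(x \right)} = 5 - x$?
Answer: $-517$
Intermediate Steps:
$v{\left(A,l \right)} = 6 - l$
$- 11 \left(41 + v{\left(6,T{\left(5 \right)} \right)}\right) = - 11 \left(41 + \left(6 - \left(5 - 5\right)\right)\right) = - 11 \left(41 + \left(6 - 0\right)\right) = - 11 \left(41 + \left(6 + 0\right)\right) = - 11 \left(41 + 6\right) = \left(-11\right) 47 = -517$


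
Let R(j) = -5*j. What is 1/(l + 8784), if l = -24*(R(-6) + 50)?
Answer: 1/6864 ≈ 0.00014569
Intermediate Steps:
l = -1920 (l = -24*(-5*(-6) + 50) = -24*(30 + 50) = -24*80 = -1920)
1/(l + 8784) = 1/(-1920 + 8784) = 1/6864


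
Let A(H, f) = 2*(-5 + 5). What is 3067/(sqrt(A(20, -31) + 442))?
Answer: 3067*sqrt(442)/442 ≈ 145.88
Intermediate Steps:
A(H, f) = 0 (A(H, f) = 2*0 = 0)
3067/(sqrt(A(20, -31) + 442)) = 3067/(sqrt(0 + 442)) = 3067/(sqrt(442)) = 3067*(sqrt(442)/442) = 3067*sqrt(442)/442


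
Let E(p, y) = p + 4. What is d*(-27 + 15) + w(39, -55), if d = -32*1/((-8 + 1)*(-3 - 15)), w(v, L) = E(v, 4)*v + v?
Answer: 36100/21 ≈ 1719.0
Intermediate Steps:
E(p, y) = 4 + p
w(v, L) = v + v*(4 + v) (w(v, L) = (4 + v)*v + v = v*(4 + v) + v = v + v*(4 + v))
d = -16/63 (d = -32/((-18*(-7))) = -32/126 = -32*1/126 = -16/63 ≈ -0.25397)
d*(-27 + 15) + w(39, -55) = -16*(-27 + 15)/63 + 39*(5 + 39) = -16/63*(-12) + 39*44 = 64/21 + 1716 = 36100/21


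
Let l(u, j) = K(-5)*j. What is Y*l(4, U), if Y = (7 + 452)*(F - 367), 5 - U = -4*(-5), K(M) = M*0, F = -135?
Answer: 0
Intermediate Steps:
K(M) = 0
U = -15 (U = 5 - (-4)*(-5) = 5 - 1*20 = 5 - 20 = -15)
Y = -230418 (Y = (7 + 452)*(-135 - 367) = 459*(-502) = -230418)
l(u, j) = 0 (l(u, j) = 0*j = 0)
Y*l(4, U) = -230418*0 = 0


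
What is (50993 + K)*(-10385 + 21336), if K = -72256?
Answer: -232851113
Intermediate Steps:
(50993 + K)*(-10385 + 21336) = (50993 - 72256)*(-10385 + 21336) = -21263*10951 = -232851113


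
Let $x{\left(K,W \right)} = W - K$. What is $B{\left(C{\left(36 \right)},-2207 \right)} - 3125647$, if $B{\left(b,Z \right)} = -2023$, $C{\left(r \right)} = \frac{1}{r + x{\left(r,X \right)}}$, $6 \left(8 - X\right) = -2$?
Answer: $-3127670$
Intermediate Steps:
$X = \frac{25}{3}$ ($X = 8 - - \frac{1}{3} = 8 + \frac{1}{3} = \frac{25}{3} \approx 8.3333$)
$C{\left(r \right)} = \frac{3}{25}$ ($C{\left(r \right)} = \frac{1}{r - \left(- \frac{25}{3} + r\right)} = \frac{1}{\frac{25}{3}} = \frac{3}{25}$)
$B{\left(C{\left(36 \right)},-2207 \right)} - 3125647 = -2023 - 3125647 = -3127670$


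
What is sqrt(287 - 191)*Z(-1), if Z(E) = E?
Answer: -4*sqrt(6) ≈ -9.7980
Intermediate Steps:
sqrt(287 - 191)*Z(-1) = sqrt(287 - 191)*(-1) = sqrt(96)*(-1) = (4*sqrt(6))*(-1) = -4*sqrt(6)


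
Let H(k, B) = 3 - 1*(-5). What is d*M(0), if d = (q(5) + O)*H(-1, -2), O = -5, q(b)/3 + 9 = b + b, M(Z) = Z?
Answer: 0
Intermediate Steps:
q(b) = -27 + 6*b (q(b) = -27 + 3*(b + b) = -27 + 3*(2*b) = -27 + 6*b)
H(k, B) = 8 (H(k, B) = 3 + 5 = 8)
d = -16 (d = ((-27 + 6*5) - 5)*8 = ((-27 + 30) - 5)*8 = (3 - 5)*8 = -2*8 = -16)
d*M(0) = -16*0 = 0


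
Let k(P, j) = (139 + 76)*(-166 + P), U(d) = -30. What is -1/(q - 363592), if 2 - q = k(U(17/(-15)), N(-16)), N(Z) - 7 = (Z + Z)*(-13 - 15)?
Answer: 1/321450 ≈ 3.1109e-6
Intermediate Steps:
N(Z) = 7 - 56*Z (N(Z) = 7 + (Z + Z)*(-13 - 15) = 7 + (2*Z)*(-28) = 7 - 56*Z)
k(P, j) = -35690 + 215*P (k(P, j) = 215*(-166 + P) = -35690 + 215*P)
q = 42142 (q = 2 - (-35690 + 215*(-30)) = 2 - (-35690 - 6450) = 2 - 1*(-42140) = 2 + 42140 = 42142)
-1/(q - 363592) = -1/(42142 - 363592) = -1/(-321450) = -1*(-1/321450) = 1/321450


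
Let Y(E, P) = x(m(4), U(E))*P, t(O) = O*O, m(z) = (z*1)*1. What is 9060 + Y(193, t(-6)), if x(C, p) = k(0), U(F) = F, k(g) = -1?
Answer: 9024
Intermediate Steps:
m(z) = z (m(z) = z*1 = z)
t(O) = O²
x(C, p) = -1
Y(E, P) = -P
9060 + Y(193, t(-6)) = 9060 - 1*(-6)² = 9060 - 1*36 = 9060 - 36 = 9024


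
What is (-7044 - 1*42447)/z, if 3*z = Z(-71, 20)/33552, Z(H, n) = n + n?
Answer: -622695762/5 ≈ -1.2454e+8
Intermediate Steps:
Z(H, n) = 2*n
z = 5/12582 (z = ((2*20)/33552)/3 = (40*(1/33552))/3 = (1/3)*(5/4194) = 5/12582 ≈ 0.00039739)
(-7044 - 1*42447)/z = (-7044 - 1*42447)/(5/12582) = (-7044 - 42447)*(12582/5) = -49491*12582/5 = -622695762/5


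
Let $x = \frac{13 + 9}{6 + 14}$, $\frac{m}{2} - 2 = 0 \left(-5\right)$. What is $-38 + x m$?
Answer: $- \frac{168}{5} \approx -33.6$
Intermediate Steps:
$m = 4$ ($m = 4 + 2 \cdot 0 \left(-5\right) = 4 + 2 \cdot 0 = 4 + 0 = 4$)
$x = \frac{11}{10}$ ($x = \frac{22}{20} = 22 \cdot \frac{1}{20} = \frac{11}{10} \approx 1.1$)
$-38 + x m = -38 + \frac{11}{10} \cdot 4 = -38 + \frac{22}{5} = - \frac{168}{5}$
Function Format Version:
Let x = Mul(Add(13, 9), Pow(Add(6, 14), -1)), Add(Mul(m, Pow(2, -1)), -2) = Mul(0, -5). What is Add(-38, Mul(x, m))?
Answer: Rational(-168, 5) ≈ -33.600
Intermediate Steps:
m = 4 (m = Add(4, Mul(2, Mul(0, -5))) = Add(4, Mul(2, 0)) = Add(4, 0) = 4)
x = Rational(11, 10) (x = Mul(22, Pow(20, -1)) = Mul(22, Rational(1, 20)) = Rational(11, 10) ≈ 1.1000)
Add(-38, Mul(x, m)) = Add(-38, Mul(Rational(11, 10), 4)) = Add(-38, Rational(22, 5)) = Rational(-168, 5)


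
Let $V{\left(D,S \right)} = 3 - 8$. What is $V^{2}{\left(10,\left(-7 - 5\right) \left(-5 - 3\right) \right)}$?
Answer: $25$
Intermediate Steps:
$V{\left(D,S \right)} = -5$ ($V{\left(D,S \right)} = 3 - 8 = -5$)
$V^{2}{\left(10,\left(-7 - 5\right) \left(-5 - 3\right) \right)} = \left(-5\right)^{2} = 25$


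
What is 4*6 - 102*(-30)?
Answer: 3084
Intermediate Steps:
4*6 - 102*(-30) = 24 + 3060 = 3084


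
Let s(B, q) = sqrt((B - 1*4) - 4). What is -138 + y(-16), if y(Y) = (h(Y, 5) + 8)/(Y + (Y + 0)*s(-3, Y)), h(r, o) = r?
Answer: (-138*sqrt(11) + 275*I/2)/(sqrt(11) - I) ≈ -137.96 - 0.13819*I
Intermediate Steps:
s(B, q) = sqrt(-8 + B) (s(B, q) = sqrt((B - 4) - 4) = sqrt((-4 + B) - 4) = sqrt(-8 + B))
y(Y) = (8 + Y)/(Y + I*Y*sqrt(11)) (y(Y) = (Y + 8)/(Y + (Y + 0)*sqrt(-8 - 3)) = (8 + Y)/(Y + Y*sqrt(-11)) = (8 + Y)/(Y + Y*(I*sqrt(11))) = (8 + Y)/(Y + I*Y*sqrt(11)))
-138 + y(-16) = -138 + (8 - 16)/((-16)*(1 + I*sqrt(11))) = -138 - 1/16*(-8)/(1 + I*sqrt(11)) = -138 + 1/(2*(1 + I*sqrt(11)))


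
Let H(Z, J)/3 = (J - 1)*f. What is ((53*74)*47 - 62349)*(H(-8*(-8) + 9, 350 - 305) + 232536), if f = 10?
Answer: 28526924160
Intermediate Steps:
H(Z, J) = -30 + 30*J (H(Z, J) = 3*((J - 1)*10) = 3*((-1 + J)*10) = 3*(-10 + 10*J) = -30 + 30*J)
((53*74)*47 - 62349)*(H(-8*(-8) + 9, 350 - 305) + 232536) = ((53*74)*47 - 62349)*((-30 + 30*(350 - 305)) + 232536) = (3922*47 - 62349)*((-30 + 30*45) + 232536) = (184334 - 62349)*((-30 + 1350) + 232536) = 121985*(1320 + 232536) = 121985*233856 = 28526924160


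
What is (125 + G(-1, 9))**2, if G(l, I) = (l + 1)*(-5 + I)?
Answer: 15625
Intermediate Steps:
G(l, I) = (1 + l)*(-5 + I)
(125 + G(-1, 9))**2 = (125 + (-5 + 9 - 5*(-1) + 9*(-1)))**2 = (125 + (-5 + 9 + 5 - 9))**2 = (125 + 0)**2 = 125**2 = 15625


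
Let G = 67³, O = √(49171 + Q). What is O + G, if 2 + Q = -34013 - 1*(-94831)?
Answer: 300763 + √109987 ≈ 3.0109e+5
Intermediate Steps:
Q = 60816 (Q = -2 + (-34013 - 1*(-94831)) = -2 + (-34013 + 94831) = -2 + 60818 = 60816)
O = √109987 (O = √(49171 + 60816) = √109987 ≈ 331.64)
G = 300763
O + G = √109987 + 300763 = 300763 + √109987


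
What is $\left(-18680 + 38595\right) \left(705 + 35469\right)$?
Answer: $720405210$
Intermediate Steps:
$\left(-18680 + 38595\right) \left(705 + 35469\right) = 19915 \cdot 36174 = 720405210$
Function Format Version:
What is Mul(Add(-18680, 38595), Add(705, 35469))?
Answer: 720405210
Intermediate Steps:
Mul(Add(-18680, 38595), Add(705, 35469)) = Mul(19915, 36174) = 720405210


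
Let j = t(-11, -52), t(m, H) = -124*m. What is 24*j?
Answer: 32736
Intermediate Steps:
j = 1364 (j = -124*(-11) = 1364)
24*j = 24*1364 = 32736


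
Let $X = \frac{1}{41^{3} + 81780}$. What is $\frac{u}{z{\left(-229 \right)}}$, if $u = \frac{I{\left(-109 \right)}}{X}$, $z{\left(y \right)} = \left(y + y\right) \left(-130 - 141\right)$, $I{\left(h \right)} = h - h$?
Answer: $0$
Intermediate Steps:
$I{\left(h \right)} = 0$
$X = \frac{1}{150701}$ ($X = \frac{1}{68921 + 81780} = \frac{1}{150701} \approx 6.6357 \cdot 10^{-6}$)
$z{\left(y \right)} = - 542 y$ ($z{\left(y \right)} = 2 y \left(-271\right) = - 542 y$)
$u = 0$ ($u = 0 \frac{1}{\frac{1}{150701}} = 0 \cdot 150701 = 0$)
$\frac{u}{z{\left(-229 \right)}} = \frac{0}{\left(-542\right) \left(-229\right)} = \frac{0}{124118} = 0 \cdot \frac{1}{124118} = 0$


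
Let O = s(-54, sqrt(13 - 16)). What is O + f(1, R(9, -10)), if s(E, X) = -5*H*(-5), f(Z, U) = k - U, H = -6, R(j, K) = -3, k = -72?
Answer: -219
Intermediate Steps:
f(Z, U) = -72 - U
s(E, X) = -150 (s(E, X) = -5*(-6)*(-5) = 30*(-5) = -150)
O = -150
O + f(1, R(9, -10)) = -150 + (-72 - 1*(-3)) = -150 + (-72 + 3) = -150 - 69 = -219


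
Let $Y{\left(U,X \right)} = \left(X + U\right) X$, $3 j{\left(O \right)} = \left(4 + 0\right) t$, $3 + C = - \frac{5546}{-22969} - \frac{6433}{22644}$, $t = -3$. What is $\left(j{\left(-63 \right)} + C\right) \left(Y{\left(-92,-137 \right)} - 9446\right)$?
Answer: $- \frac{26772473812345}{173370012} \approx -1.5442 \cdot 10^{5}$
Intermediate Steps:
$C = - \frac{1582506061}{520110036}$ ($C = -3 - \left(- \frac{5546}{22969} + \frac{6433}{22644}\right) = -3 - \frac{22175953}{520110036} = - \frac{1582506061}{520110036} \approx -3.0426$)
$j{\left(O \right)} = -4$ ($j{\left(O \right)} = \frac{\left(4 + 0\right) \left(-3\right)}{3} = \frac{4 \left(-3\right)}{3} = \frac{1}{3} \left(-12\right) = -4$)
$Y{\left(U,X \right)} = X \left(U + X\right)$ ($Y{\left(U,X \right)} = \left(U + X\right) X = X \left(U + X\right)$)
$\left(j{\left(-63 \right)} + C\right) \left(Y{\left(-92,-137 \right)} - 9446\right) = \left(-4 - \frac{1582506061}{520110036}\right) \left(- 137 \left(-92 - 137\right) - 9446\right) = - \frac{3662946205 \left(\left(-137\right) \left(-229\right) - 9446\right)}{520110036} = - \frac{3662946205 \left(31373 - 9446\right)}{520110036} = \left(- \frac{3662946205}{520110036}\right) 21927 = - \frac{26772473812345}{173370012}$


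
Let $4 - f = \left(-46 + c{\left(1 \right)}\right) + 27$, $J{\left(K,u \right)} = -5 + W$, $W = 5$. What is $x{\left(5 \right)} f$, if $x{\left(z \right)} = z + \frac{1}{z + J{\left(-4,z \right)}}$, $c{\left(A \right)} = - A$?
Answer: $\frac{624}{5} \approx 124.8$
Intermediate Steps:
$J{\left(K,u \right)} = 0$ ($J{\left(K,u \right)} = -5 + 5 = 0$)
$x{\left(z \right)} = z + \frac{1}{z}$ ($x{\left(z \right)} = z + \frac{1}{z + 0} = z + \frac{1}{z}$)
$f = 24$ ($f = 4 - \left(\left(-46 - 1\right) + 27\right) = 4 - \left(-47 + 27\right) = 4 - -20 = 4 + 20 = 24$)
$x{\left(5 \right)} f = \left(5 + \frac{1}{5}\right) 24 = \frac{26}{5} \cdot 24 = \frac{624}{5}$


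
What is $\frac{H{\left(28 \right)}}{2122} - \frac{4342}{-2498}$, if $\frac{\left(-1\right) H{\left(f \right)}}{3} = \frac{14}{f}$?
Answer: $\frac{9209977}{5300756} \approx 1.7375$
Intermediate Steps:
$H{\left(f \right)} = - \frac{42}{f}$ ($H{\left(f \right)} = - 3 \frac{14}{f} = - \frac{42}{f}$)
$\frac{H{\left(28 \right)}}{2122} - \frac{4342}{-2498} = \frac{\left(-42\right) \frac{1}{28}}{2122} - \frac{4342}{-2498} = \left(-42\right) \frac{1}{28} \cdot \frac{1}{2122} - - \frac{2171}{1249} = \left(- \frac{3}{2}\right) \frac{1}{2122} + \frac{2171}{1249} = - \frac{3}{4244} + \frac{2171}{1249} = \frac{9209977}{5300756}$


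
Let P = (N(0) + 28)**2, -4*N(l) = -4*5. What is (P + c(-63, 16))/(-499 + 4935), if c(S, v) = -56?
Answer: 1033/4436 ≈ 0.23287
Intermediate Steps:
N(l) = 5 (N(l) = -(-1)*5 = -1/4*(-20) = 5)
P = 1089 (P = (5 + 28)**2 = 33**2 = 1089)
(P + c(-63, 16))/(-499 + 4935) = (1089 - 56)/(-499 + 4935) = 1033/4436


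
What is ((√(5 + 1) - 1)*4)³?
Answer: -1216 + 576*√6 ≈ 194.91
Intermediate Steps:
((√(5 + 1) - 1)*4)³ = ((√6 - 1)*4)³ = ((-1 + √6)*4)³ = (-4 + 4*√6)³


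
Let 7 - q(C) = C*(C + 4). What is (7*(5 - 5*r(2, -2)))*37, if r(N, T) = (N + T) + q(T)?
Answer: -12950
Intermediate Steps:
q(C) = 7 - C*(4 + C) (q(C) = 7 - C*(C + 4) = 7 - C*(4 + C))
r(N, T) = 7 + N - T**2 - 3*T (r(N, T) = (N + T) + (7 - T**2 - 4*T) = 7 + N - T**2 - 3*T)
(7*(5 - 5*r(2, -2)))*37 = (7*(5 - 5*(7 + 2 - 1*(-2)**2 - 3*(-2))))*37 = (7*(5 - 5*(7 + 2 - 1*4 + 6)))*37 = (7*(5 - 5*(7 + 2 - 4 + 6)))*37 = (7*(5 - 5*11))*37 = (7*(5 - 55))*37 = (7*(-50))*37 = -350*37 = -12950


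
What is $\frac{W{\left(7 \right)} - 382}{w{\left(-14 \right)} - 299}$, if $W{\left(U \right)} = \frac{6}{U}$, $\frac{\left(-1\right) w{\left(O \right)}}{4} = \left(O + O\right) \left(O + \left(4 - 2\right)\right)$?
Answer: $\frac{2668}{11501} \approx 0.23198$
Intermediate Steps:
$w{\left(O \right)} = - 8 O \left(2 + O\right)$ ($w{\left(O \right)} = - 4 \left(O + O\right) \left(O + \left(4 - 2\right)\right) = - 4 \cdot 2 O \left(O + \left(4 - 2\right)\right) = - 4 \cdot 2 O \left(O + 2\right) = - 4 \cdot 2 O \left(2 + O\right) = - 8 O \left(2 + O\right)$)
$\frac{W{\left(7 \right)} - 382}{w{\left(-14 \right)} - 299} = \frac{\frac{6}{7} - 382}{\left(-8\right) \left(-14\right) \left(2 - 14\right) - 299} = \frac{6 \cdot \frac{1}{7} - 382}{\left(-8\right) \left(-14\right) \left(-12\right) - 299} = \frac{\frac{6}{7} - 382}{-1344 - 299} = - \frac{2668}{7 \left(-1643\right)} = \left(- \frac{2668}{7}\right) \left(- \frac{1}{1643}\right) = \frac{2668}{11501}$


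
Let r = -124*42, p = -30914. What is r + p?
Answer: -36122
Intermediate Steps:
r = -5208
r + p = -5208 - 30914 = -36122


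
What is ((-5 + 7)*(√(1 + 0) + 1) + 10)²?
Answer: 196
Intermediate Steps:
((-5 + 7)*(√(1 + 0) + 1) + 10)² = (2*(√1 + 1) + 10)² = (2*(1 + 1) + 10)² = (2*2 + 10)² = (4 + 10)² = 14² = 196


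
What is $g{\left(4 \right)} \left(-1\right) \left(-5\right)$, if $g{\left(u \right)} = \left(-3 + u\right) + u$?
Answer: $25$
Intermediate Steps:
$g{\left(u \right)} = -3 + 2 u$
$g{\left(4 \right)} \left(-1\right) \left(-5\right) = \left(-3 + 2 \cdot 4\right) \left(-1\right) \left(-5\right) = \left(-3 + 8\right) \left(-1\right) \left(-5\right) = 5 \left(-1\right) \left(-5\right) = \left(-5\right) \left(-5\right) = 25$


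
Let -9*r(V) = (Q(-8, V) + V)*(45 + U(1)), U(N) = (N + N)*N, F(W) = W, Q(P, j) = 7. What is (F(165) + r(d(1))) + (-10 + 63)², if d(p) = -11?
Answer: 26954/9 ≈ 2994.9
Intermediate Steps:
U(N) = 2*N² (U(N) = (2*N)*N = 2*N²)
r(V) = -329/9 - 47*V/9 (r(V) = -(7 + V)*(45 + 2*1²)/9 = -(7 + V)*(45 + 2*1)/9 = -(7 + V)*(45 + 2)/9 = -(7 + V)*47/9 = -(329 + 47*V)/9 = -329/9 - 47*V/9)
(F(165) + r(d(1))) + (-10 + 63)² = (165 + (-329/9 - 47/9*(-11))) + (-10 + 63)² = (165 + (-329/9 + 517/9)) + 53² = (165 + 188/9) + 2809 = 1673/9 + 2809 = 26954/9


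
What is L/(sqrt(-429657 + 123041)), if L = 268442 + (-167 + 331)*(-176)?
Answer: -119789*I*sqrt(76654)/76654 ≈ -432.66*I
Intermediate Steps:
L = 239578 (L = 268442 + 164*(-176) = 268442 - 28864 = 239578)
L/(sqrt(-429657 + 123041)) = 239578/(sqrt(-429657 + 123041)) = 239578/(sqrt(-306616)) = 239578/((2*I*sqrt(76654))) = 239578*(-I*sqrt(76654)/153308) = -119789*I*sqrt(76654)/76654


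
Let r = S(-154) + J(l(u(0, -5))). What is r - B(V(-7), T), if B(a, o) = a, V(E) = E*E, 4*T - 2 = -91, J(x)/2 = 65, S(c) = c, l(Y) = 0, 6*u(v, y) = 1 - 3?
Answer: -73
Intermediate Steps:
u(v, y) = -⅓ (u(v, y) = (1 - 3)/6 = (⅙)*(-2) = -⅓)
J(x) = 130 (J(x) = 2*65 = 130)
T = -89/4 (T = ½ + (¼)*(-91) = ½ - 91/4 = -89/4 ≈ -22.250)
V(E) = E²
r = -24 (r = -154 + 130 = -24)
r - B(V(-7), T) = -24 - 1*(-7)² = -24 - 1*49 = -24 - 49 = -73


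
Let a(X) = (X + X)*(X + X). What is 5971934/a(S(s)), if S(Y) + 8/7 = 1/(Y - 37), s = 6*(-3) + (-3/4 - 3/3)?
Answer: 7539330783607/6800672 ≈ 1.1086e+6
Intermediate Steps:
s = -79/4 (s = -18 + (-3*¼ - 3*⅓) = -18 + (-¾ - 1) = -18 - 7/4 = -79/4 ≈ -19.750)
S(Y) = -8/7 + 1/(-37 + Y) (S(Y) = -8/7 + 1/(Y - 37) = -8/7 + 1/(-37 + Y))
a(X) = 4*X² (a(X) = (2*X)*(2*X) = 4*X²)
5971934/a(S(s)) = 5971934/((4*((303 - 8*(-79/4))/(7*(-37 - 79/4)))²)) = 5971934/((4*((303 + 158)/(7*(-227/4)))²)) = 5971934/((4*((⅐)*(-4/227)*461)²)) = 5971934/((4*(-1844/1589)²)) = 5971934/((4*(3400336/2524921))) = 5971934/(13601344/2524921) = 5971934*(2524921/13601344) = 7539330783607/6800672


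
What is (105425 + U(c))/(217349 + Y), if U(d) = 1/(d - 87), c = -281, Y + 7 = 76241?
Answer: 12932133/36012848 ≈ 0.35910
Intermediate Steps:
Y = 76234 (Y = -7 + 76241 = 76234)
U(d) = 1/(-87 + d)
(105425 + U(c))/(217349 + Y) = (105425 + 1/(-87 - 281))/(217349 + 76234) = (105425 + 1/(-368))/293583 = (105425 - 1/368)*(1/293583) = (38796399/368)*(1/293583) = 12932133/36012848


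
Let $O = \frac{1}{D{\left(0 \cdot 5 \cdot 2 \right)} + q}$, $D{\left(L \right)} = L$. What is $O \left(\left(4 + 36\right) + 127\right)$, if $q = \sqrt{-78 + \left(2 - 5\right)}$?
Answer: $- \frac{167 i}{9} \approx - 18.556 i$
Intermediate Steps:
$q = 9 i$ ($q = \sqrt{-78 + \left(2 - 5\right)} = \sqrt{-78 - 3} = \sqrt{-81} = 9 i \approx 9.0 i$)
$O = - \frac{i}{9}$ ($O = \frac{1}{0 \cdot 5 \cdot 2 + 9 i} = \frac{1}{0 \cdot 2 + 9 i} = \frac{1}{0 + 9 i} = \frac{1}{9 i} = - \frac{i}{9} \approx - 0.11111 i$)
$O \left(\left(4 + 36\right) + 127\right) = - \frac{i}{9} \left(\left(4 + 36\right) + 127\right) = - \frac{i}{9} \left(40 + 127\right) = - \frac{i}{9} \cdot 167 = - \frac{167 i}{9}$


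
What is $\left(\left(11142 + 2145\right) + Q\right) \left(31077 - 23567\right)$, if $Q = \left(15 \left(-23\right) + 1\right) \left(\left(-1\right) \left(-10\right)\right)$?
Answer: $73950970$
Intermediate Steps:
$Q = -3440$ ($Q = \left(-345 + 1\right) 10 = \left(-344\right) 10 = -3440$)
$\left(\left(11142 + 2145\right) + Q\right) \left(31077 - 23567\right) = \left(\left(11142 + 2145\right) - 3440\right) \left(31077 - 23567\right) = \left(13287 - 3440\right) 7510 = 9847 \cdot 7510 = 73950970$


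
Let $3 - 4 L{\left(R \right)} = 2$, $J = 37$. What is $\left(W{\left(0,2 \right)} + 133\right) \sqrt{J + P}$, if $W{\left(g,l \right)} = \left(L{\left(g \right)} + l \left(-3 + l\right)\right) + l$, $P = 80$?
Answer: $\frac{1599 \sqrt{13}}{4} \approx 1441.3$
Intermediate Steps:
$L{\left(R \right)} = \frac{1}{4}$ ($L{\left(R \right)} = \frac{3}{4} - \frac{1}{2} = \frac{1}{4}$)
$W{\left(g,l \right)} = \frac{1}{4} + l + l \left(-3 + l\right)$ ($W{\left(g,l \right)} = \left(\frac{1}{4} + l \left(-3 + l\right)\right) + l = \frac{1}{4} + l + l \left(-3 + l\right)$)
$\left(W{\left(0,2 \right)} + 133\right) \sqrt{J + P} = \left(\left(\frac{1}{4} + 2^{2} - 4\right) + 133\right) \sqrt{37 + 80} = \left(\left(\frac{1}{4} + 4 - 4\right) + 133\right) \sqrt{117} = \left(\frac{1}{4} + 133\right) 3 \sqrt{13} = \frac{533 \cdot 3 \sqrt{13}}{4} = \frac{1599 \sqrt{13}}{4}$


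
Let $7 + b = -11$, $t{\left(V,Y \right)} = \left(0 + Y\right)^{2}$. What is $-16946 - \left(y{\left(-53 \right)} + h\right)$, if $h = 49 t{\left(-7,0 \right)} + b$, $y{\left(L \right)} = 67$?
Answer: $-16995$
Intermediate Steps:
$t{\left(V,Y \right)} = Y^{2}$
$b = -18$ ($b = -7 - 11 = -18$)
$h = -18$ ($h = 49 \cdot 0^{2} - 18 = 49 \cdot 0 - 18 = 0 - 18 = -18$)
$-16946 - \left(y{\left(-53 \right)} + h\right) = -16946 - \left(67 - 18\right) = -16946 - 49 = -16995$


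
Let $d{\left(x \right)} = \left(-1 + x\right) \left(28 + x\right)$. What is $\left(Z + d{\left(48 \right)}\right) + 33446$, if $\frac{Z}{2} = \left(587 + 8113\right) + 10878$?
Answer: $76174$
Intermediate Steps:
$Z = 39156$ ($Z = 2 \left(\left(587 + 8113\right) + 10878\right) = 2 \left(8700 + 10878\right) = 2 \cdot 19578 = 39156$)
$\left(Z + d{\left(48 \right)}\right) + 33446 = \left(39156 + \left(-28 + 48^{2} + 27 \cdot 48\right)\right) + 33446 = \left(39156 + \left(-28 + 2304 + 1296\right)\right) + 33446 = \left(39156 + 3572\right) + 33446 = 42728 + 33446 = 76174$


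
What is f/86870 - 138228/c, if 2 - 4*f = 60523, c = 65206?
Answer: -25988898883/11328890440 ≈ -2.2940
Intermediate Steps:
f = -60521/4 (f = 1/2 - 1/4*60523 = 1/2 - 60523/4 = -60521/4 ≈ -15130.)
f/86870 - 138228/c = -60521/4/86870 - 138228/65206 = -60521/4*1/86870 - 138228*1/65206 = -60521/347480 - 69114/32603 = -25988898883/11328890440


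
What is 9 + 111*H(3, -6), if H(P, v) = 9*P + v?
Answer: 2340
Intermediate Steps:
H(P, v) = v + 9*P
9 + 111*H(3, -6) = 9 + 111*(-6 + 9*3) = 9 + 111*(-6 + 27) = 9 + 111*21 = 9 + 2331 = 2340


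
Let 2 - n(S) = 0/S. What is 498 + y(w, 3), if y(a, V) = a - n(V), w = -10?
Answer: 486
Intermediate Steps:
n(S) = 2 (n(S) = 2 - 0/S = 2 - 1*0 = 2 + 0 = 2)
y(a, V) = -2 + a (y(a, V) = a - 1*2 = a - 2 = -2 + a)
498 + y(w, 3) = 498 + (-2 - 10) = 498 - 12 = 486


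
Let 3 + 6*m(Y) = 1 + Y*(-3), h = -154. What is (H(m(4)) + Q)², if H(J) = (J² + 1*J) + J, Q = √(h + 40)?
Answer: -9185/81 + 14*I*√114/9 ≈ -113.4 + 16.609*I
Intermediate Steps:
m(Y) = -⅓ - Y/2 (m(Y) = -½ + (1 + Y*(-3))/6 = -½ + (1 - 3*Y)/6 = -½ + (⅙ - Y/2) = -⅓ - Y/2)
Q = I*√114 (Q = √(-154 + 40) = √(-114) = I*√114 ≈ 10.677*I)
H(J) = J² + 2*J (H(J) = (J² + J) + J = (J + J²) + J = J² + 2*J)
(H(m(4)) + Q)² = ((-⅓ - ½*4)*(2 + (-⅓ - ½*4)) + I*√114)² = ((-⅓ - 2)*(2 + (-⅓ - 2)) + I*√114)² = (-7*(2 - 7/3)/3 + I*√114)² = (-7/3*(-⅓) + I*√114)² = (7/9 + I*√114)²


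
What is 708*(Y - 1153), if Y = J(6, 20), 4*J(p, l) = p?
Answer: -815262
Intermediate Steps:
J(p, l) = p/4
Y = 3/2 (Y = (¼)*6 = 3/2 ≈ 1.5000)
708*(Y - 1153) = 708*(3/2 - 1153) = 708*(-2303/2) = -815262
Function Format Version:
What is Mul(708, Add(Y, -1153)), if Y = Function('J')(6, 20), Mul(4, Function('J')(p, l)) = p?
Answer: -815262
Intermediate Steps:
Function('J')(p, l) = Mul(Rational(1, 4), p)
Y = Rational(3, 2) (Y = Mul(Rational(1, 4), 6) = Rational(3, 2) ≈ 1.5000)
Mul(708, Add(Y, -1153)) = Mul(708, Add(Rational(3, 2), -1153)) = Mul(708, Rational(-2303, 2)) = -815262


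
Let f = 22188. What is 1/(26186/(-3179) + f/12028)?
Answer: -9559253/61107389 ≈ -0.15643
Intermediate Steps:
1/(26186/(-3179) + f/12028) = 1/(26186/(-3179) + 22188/12028) = 1/(26186*(-1/3179) + 22188*(1/12028)) = 1/(-26186/3179 + 5547/3007) = 1/(-61107389/9559253) = -9559253/61107389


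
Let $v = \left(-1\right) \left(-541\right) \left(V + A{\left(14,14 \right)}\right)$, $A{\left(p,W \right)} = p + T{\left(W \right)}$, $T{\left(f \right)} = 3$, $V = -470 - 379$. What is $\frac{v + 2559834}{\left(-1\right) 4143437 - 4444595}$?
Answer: $- \frac{1054861}{4294016} \approx -0.24566$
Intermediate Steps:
$V = -849$ ($V = -470 - 379 = -849$)
$A{\left(p,W \right)} = 3 + p$ ($A{\left(p,W \right)} = p + 3 = 3 + p$)
$v = -450112$ ($v = \left(-1\right) \left(-541\right) \left(-849 + \left(3 + 14\right)\right) = 541 \left(-849 + 17\right) = 541 \left(-832\right) = -450112$)
$\frac{v + 2559834}{\left(-1\right) 4143437 - 4444595} = \frac{-450112 + 2559834}{\left(-1\right) 4143437 - 4444595} = \frac{2109722}{-4143437 - 4444595} = \frac{2109722}{-8588032} = 2109722 \left(- \frac{1}{8588032}\right) = - \frac{1054861}{4294016}$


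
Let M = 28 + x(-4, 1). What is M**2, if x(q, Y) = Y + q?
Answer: 625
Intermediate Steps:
M = 25 (M = 28 + (1 - 4) = 28 - 3 = 25)
M**2 = 25**2 = 625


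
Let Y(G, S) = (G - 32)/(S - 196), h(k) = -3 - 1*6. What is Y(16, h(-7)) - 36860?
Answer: -7556284/205 ≈ -36860.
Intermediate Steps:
h(k) = -9 (h(k) = -3 - 6 = -9)
Y(G, S) = (-32 + G)/(-196 + S)
Y(16, h(-7)) - 36860 = (-32 + 16)/(-196 - 9) - 36860 = -16/(-205) - 36860 = -1/205*(-16) - 36860 = 16/205 - 36860 = -7556284/205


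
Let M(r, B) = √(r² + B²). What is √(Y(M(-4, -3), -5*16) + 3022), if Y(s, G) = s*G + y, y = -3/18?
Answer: √94386/6 ≈ 51.204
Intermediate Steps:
y = -⅙ (y = -3*1/18 = -⅙ ≈ -0.16667)
M(r, B) = √(B² + r²)
Y(s, G) = -⅙ + G*s (Y(s, G) = s*G - ⅙ = G*s - ⅙ = -⅙ + G*s)
√(Y(M(-4, -3), -5*16) + 3022) = √((-⅙ + (-5*16)*√((-3)² + (-4)²)) + 3022) = √((-⅙ - 80*√(9 + 16)) + 3022) = √((-⅙ - 80*√25) + 3022) = √((-⅙ - 80*5) + 3022) = √((-⅙ - 400) + 3022) = √(-2401/6 + 3022) = √(15731/6) = √94386/6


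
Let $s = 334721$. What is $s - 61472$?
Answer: $273249$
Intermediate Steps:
$s - 61472 = 334721 - 61472 = 273249$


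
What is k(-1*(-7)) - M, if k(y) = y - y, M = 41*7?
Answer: -287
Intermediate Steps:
M = 287
k(y) = 0
k(-1*(-7)) - M = 0 - 1*287 = 0 - 287 = -287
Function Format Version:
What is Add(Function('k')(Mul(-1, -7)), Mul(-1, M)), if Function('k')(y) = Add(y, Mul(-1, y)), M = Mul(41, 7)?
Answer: -287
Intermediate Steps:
M = 287
Function('k')(y) = 0
Add(Function('k')(Mul(-1, -7)), Mul(-1, M)) = Add(0, Mul(-1, 287)) = Add(0, -287) = -287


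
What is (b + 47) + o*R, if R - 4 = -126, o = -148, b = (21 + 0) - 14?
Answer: 18110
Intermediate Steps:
b = 7 (b = 21 - 14 = 7)
R = -122 (R = 4 - 126 = -122)
(b + 47) + o*R = (7 + 47) - 148*(-122) = 54 + 18056 = 18110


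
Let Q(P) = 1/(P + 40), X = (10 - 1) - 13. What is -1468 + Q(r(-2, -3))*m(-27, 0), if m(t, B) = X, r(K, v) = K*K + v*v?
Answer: -77808/53 ≈ -1468.1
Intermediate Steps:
r(K, v) = K² + v²
X = -4 (X = 9 - 13 = -4)
Q(P) = 1/(40 + P)
m(t, B) = -4
-1468 + Q(r(-2, -3))*m(-27, 0) = -1468 - 4/(40 + ((-2)² + (-3)²)) = -1468 - 4/(40 + (4 + 9)) = -1468 - 4/(40 + 13) = -1468 - 4/53 = -77808/53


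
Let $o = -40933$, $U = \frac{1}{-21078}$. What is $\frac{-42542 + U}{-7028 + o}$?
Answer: $\frac{896700277}{1010921958} \approx 0.88701$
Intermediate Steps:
$U = - \frac{1}{21078} \approx -4.7443 \cdot 10^{-5}$
$\frac{-42542 + U}{-7028 + o} = \frac{-42542 - \frac{1}{21078}}{-7028 - 40933} = - \frac{896700277}{21078 \left(-47961\right)} = \left(- \frac{896700277}{21078}\right) \left(- \frac{1}{47961}\right) = \frac{896700277}{1010921958}$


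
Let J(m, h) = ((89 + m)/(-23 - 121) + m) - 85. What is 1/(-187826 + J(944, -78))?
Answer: -144/26924281 ≈ -5.3483e-6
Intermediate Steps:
J(m, h) = -12329/144 + 143*m/144 (J(m, h) = ((89 + m)/(-144) + m) - 85 = ((89 + m)*(-1/144) + m) - 85 = ((-89/144 - m/144) + m) - 85 = (-89/144 + 143*m/144) - 85 = -12329/144 + 143*m/144)
1/(-187826 + J(944, -78)) = 1/(-187826 + (-12329/144 + (143/144)*944)) = 1/(-187826 + (-12329/144 + 8437/9)) = 1/(-187826 + 122663/144) = 1/(-26924281/144) = -144/26924281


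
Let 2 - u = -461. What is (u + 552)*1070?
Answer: 1086050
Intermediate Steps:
u = 463 (u = 2 - 1*(-461) = 2 + 461 = 463)
(u + 552)*1070 = (463 + 552)*1070 = 1015*1070 = 1086050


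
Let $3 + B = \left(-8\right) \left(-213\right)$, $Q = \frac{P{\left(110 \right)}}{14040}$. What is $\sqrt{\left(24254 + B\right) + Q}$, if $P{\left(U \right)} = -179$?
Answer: $\frac{\sqrt{142119128190}}{2340} \approx 161.11$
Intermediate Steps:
$Q = - \frac{179}{14040} \approx -0.012749$
$B = 1701$ ($B = -3 - -1704 = -3 + 1704 = 1701$)
$\sqrt{\left(24254 + B\right) + Q} = \sqrt{\left(24254 + 1701\right) - \frac{179}{14040}} = \sqrt{25955 - \frac{179}{14040}} = \sqrt{\frac{364408021}{14040}} = \frac{\sqrt{142119128190}}{2340}$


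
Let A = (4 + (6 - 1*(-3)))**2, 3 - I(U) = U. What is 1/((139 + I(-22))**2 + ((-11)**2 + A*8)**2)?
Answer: 1/2196625 ≈ 4.5524e-7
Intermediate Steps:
I(U) = 3 - U
A = 169 (A = (4 + (6 + 3))**2 = (4 + 9)**2 = 13**2 = 169)
1/((139 + I(-22))**2 + ((-11)**2 + A*8)**2) = 1/((139 + (3 - 1*(-22)))**2 + ((-11)**2 + 169*8)**2) = 1/((139 + (3 + 22))**2 + (121 + 1352)**2) = 1/((139 + 25)**2 + 1473**2) = 1/(164**2 + 2169729) = 1/(26896 + 2169729) = 1/2196625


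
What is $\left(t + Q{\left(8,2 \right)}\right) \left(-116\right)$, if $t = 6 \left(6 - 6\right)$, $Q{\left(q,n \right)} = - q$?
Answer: $928$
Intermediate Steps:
$t = 0$ ($t = 6 \cdot 0 = 0$)
$\left(t + Q{\left(8,2 \right)}\right) \left(-116\right) = \left(0 - 8\right) \left(-116\right) = \left(-8\right) \left(-116\right) = 928$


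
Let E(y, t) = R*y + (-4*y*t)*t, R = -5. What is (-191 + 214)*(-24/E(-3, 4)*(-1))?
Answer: 8/3 ≈ 2.6667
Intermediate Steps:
E(y, t) = -5*y - 4*y*t² (E(y, t) = -5*y + (-4*y*t)*t = -5*y + (-4*t*y)*t = -5*y - 4*y*t²)
(-191 + 214)*(-24/E(-3, 4)*(-1)) = (-191 + 214)*(-24/((-1*(-3)*(5 + 4*4²)))*(-1)) = 23*(-24/((-1*(-3)*(5 + 4*16)))*(-1)) = 23*(-24/((-1*(-3)*(5 + 64)))*(-1)) = 23*(-24/((-1*(-3)*69))*(-1)) = 23*(-24/207*(-1)) = 23*(-3*8/207*(-1)) = 23*(-8/69*(-1)) = 23*(8/69) = 8/3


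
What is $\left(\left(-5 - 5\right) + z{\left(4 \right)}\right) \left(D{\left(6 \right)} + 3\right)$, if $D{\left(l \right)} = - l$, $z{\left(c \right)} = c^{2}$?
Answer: $-18$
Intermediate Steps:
$\left(\left(-5 - 5\right) + z{\left(4 \right)}\right) \left(D{\left(6 \right)} + 3\right) = \left(\left(-5 - 5\right) + 4^{2}\right) \left(\left(-1\right) 6 + 3\right) = \left(\left(-5 - 5\right) + 16\right) \left(-6 + 3\right) = \left(-10 + 16\right) \left(-3\right) = 6 \left(-3\right) = -18$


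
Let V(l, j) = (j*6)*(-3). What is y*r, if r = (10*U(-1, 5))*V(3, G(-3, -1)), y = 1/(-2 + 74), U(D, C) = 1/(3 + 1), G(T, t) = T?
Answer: 15/8 ≈ 1.8750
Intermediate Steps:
V(l, j) = -18*j (V(l, j) = (6*j)*(-3) = -18*j)
U(D, C) = 1/4
y = 1/72 ≈ 0.013889
r = 135 (r = (10*(1/4))*(-18*(-3)) = (5/2)*54 = 135)
y*r = (1/72)*135 = 15/8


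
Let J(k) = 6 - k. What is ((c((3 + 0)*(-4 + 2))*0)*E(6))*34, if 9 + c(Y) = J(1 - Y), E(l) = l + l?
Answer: 0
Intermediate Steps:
E(l) = 2*l
c(Y) = -4 + Y (c(Y) = -9 + (6 - (1 - Y)) = -9 + (6 + (-1 + Y)) = -9 + (5 + Y) = -4 + Y)
((c((3 + 0)*(-4 + 2))*0)*E(6))*34 = (((-4 + (3 + 0)*(-4 + 2))*0)*(2*6))*34 = (((-4 + 3*(-2))*0)*12)*34 = (((-4 - 6)*0)*12)*34 = (-10*0*12)*34 = (0*12)*34 = 0*34 = 0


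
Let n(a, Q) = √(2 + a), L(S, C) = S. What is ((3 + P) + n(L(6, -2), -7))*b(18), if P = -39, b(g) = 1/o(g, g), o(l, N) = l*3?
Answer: -⅔ + √2/27 ≈ -0.61429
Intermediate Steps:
o(l, N) = 3*l
b(g) = 1/(3*g)
((3 + P) + n(L(6, -2), -7))*b(18) = ((3 - 39) + √(2 + 6))*((⅓)/18) = (-36 + √8)*((⅓)*(1/18)) = (-36 + 2*√2)*(1/54) = -⅔ + √2/27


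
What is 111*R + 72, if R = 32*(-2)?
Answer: -7032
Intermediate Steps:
R = -64
111*R + 72 = 111*(-64) + 72 = -7104 + 72 = -7032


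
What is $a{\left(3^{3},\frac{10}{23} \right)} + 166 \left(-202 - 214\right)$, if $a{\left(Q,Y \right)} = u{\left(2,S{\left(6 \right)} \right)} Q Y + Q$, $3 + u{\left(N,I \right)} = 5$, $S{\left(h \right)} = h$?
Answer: $- \frac{1587127}{23} \approx -69006.0$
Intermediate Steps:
$u{\left(N,I \right)} = 2$ ($u{\left(N,I \right)} = -3 + 5 = 2$)
$a{\left(Q,Y \right)} = Q + 2 Q Y$ ($a{\left(Q,Y \right)} = 2 Q Y + Q = Q + 2 Q Y$)
$a{\left(3^{3},\frac{10}{23} \right)} + 166 \left(-202 - 214\right) = 3^{3} \left(1 + 2 \cdot \frac{10}{23}\right) + 166 \left(-202 - 214\right) = 27 \left(1 + 2 \cdot 10 \cdot \frac{1}{23}\right) + 166 \left(-202 - 214\right) = 27 \left(1 + 2 \cdot \frac{10}{23}\right) + 166 \left(-416\right) = 27 \left(1 + \frac{20}{23}\right) - 69056 = 27 \cdot \frac{43}{23} - 69056 = \frac{1161}{23} - 69056 = - \frac{1587127}{23}$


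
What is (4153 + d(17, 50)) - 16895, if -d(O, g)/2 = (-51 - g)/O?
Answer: -216412/17 ≈ -12730.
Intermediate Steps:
d(O, g) = -2*(-51 - g)/O
(4153 + d(17, 50)) - 16895 = (4153 + 2*(51 + 50)/17) - 16895 = (4153 + 2*(1/17)*101) - 16895 = (4153 + 202/17) - 16895 = 70803/17 - 16895 = -216412/17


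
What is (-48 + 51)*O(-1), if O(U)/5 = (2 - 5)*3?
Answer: -135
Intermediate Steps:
O(U) = -45 (O(U) = 5*((2 - 5)*3) = 5*(-3*3) = 5*(-9) = -45)
(-48 + 51)*O(-1) = (-48 + 51)*(-45) = 3*(-45) = -135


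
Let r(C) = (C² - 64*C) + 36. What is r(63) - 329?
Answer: -356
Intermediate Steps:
r(C) = 36 + C² - 64*C
r(63) - 329 = (36 + 63² - 64*63) - 329 = (36 + 3969 - 4032) - 329 = -27 - 329 = -356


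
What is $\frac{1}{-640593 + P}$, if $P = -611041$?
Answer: $- \frac{1}{1251634} \approx -7.9896 \cdot 10^{-7}$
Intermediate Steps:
$\frac{1}{-640593 + P} = \frac{1}{-640593 - 611041} = \frac{1}{-1251634} = - \frac{1}{1251634}$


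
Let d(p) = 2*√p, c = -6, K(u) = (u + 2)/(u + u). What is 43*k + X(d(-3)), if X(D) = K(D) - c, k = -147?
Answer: -12629/2 - I*√3/6 ≈ -6314.5 - 0.28868*I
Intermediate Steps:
K(u) = (2 + u)/(2*u) (K(u) = (2 + u)/((2*u)) = (2 + u)*(1/(2*u)) = (2 + u)/(2*u))
X(D) = 6 + (2 + D)/(2*D) (X(D) = (2 + D)/(2*D) - 1*(-6) = (2 + D)/(2*D) + 6 = 6 + (2 + D)/(2*D))
43*k + X(d(-3)) = 43*(-147) + (13/2 + 1/(2*√(-3))) = -6321 + (13/2 + 1/(2*(I*√3))) = -6321 + (13/2 + 1/(2*I*√3)) = -6321 + (13/2 - I*√3/6) = -12629/2 - I*√3/6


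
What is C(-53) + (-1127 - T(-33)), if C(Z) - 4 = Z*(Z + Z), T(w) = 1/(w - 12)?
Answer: 202276/45 ≈ 4495.0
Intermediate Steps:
T(w) = 1/(-12 + w)
C(Z) = 4 + 2*Z² (C(Z) = 4 + Z*(Z + Z) = 4 + Z*(2*Z) = 4 + 2*Z²)
C(-53) + (-1127 - T(-33)) = (4 + 2*(-53)²) + (-1127 - 1/(-12 - 33)) = (4 + 2*2809) + (-1127 - 1/(-45)) = (4 + 5618) + (-1127 - 1*(-1/45)) = 5622 + (-1127 + 1/45) = 5622 - 50714/45 = 202276/45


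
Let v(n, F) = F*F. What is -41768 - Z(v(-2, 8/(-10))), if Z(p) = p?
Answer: -1044216/25 ≈ -41769.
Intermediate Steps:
v(n, F) = F²
-41768 - Z(v(-2, 8/(-10))) = -41768 - (8/(-10))² = -41768 - (8*(-⅒))² = -41768 - (-⅘)² = -41768 - 1*16/25 = -41768 - 16/25 = -1044216/25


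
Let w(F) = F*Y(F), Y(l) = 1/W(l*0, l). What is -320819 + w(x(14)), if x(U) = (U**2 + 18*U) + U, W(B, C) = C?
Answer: -320818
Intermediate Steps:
Y(l) = 1/l
x(U) = U**2 + 19*U
w(F) = 1 (w(F) = F/F = 1)
-320819 + w(x(14)) = -320819 + 1 = -320818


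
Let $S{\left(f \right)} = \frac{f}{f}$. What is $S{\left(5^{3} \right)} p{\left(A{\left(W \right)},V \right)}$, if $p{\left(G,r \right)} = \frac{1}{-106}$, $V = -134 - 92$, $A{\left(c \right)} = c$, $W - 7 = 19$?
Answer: $- \frac{1}{106} \approx -0.009434$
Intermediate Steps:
$W = 26$ ($W = 7 + 19 = 26$)
$V = -226$
$p{\left(G,r \right)} = - \frac{1}{106}$
$S{\left(f \right)} = 1$
$S{\left(5^{3} \right)} p{\left(A{\left(W \right)},V \right)} = 1 \left(- \frac{1}{106}\right) = - \frac{1}{106}$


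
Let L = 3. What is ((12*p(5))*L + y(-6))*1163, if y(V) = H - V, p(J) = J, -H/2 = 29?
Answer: 148864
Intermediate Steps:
H = -58 (H = -2*29 = -58)
y(V) = -58 - V
((12*p(5))*L + y(-6))*1163 = ((12*5)*3 + (-58 - 1*(-6)))*1163 = (60*3 + (-58 + 6))*1163 = (180 - 52)*1163 = 128*1163 = 148864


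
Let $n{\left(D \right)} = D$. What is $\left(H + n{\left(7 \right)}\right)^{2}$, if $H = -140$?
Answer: $17689$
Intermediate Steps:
$\left(H + n{\left(7 \right)}\right)^{2} = \left(-140 + 7\right)^{2} = \left(-133\right)^{2} = 17689$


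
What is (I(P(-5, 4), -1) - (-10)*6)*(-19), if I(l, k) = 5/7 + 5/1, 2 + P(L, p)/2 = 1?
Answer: -8740/7 ≈ -1248.6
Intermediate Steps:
P(L, p) = -2 (P(L, p) = -4 + 2*1 = -4 + 2 = -2)
I(l, k) = 40/7 (I(l, k) = 5*(⅐) + 5*1 = 5/7 + 5 = 40/7)
(I(P(-5, 4), -1) - (-10)*6)*(-19) = (40/7 - (-10)*6)*(-19) = (40/7 - 5*(-12))*(-19) = (40/7 + 60)*(-19) = (460/7)*(-19) = -8740/7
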